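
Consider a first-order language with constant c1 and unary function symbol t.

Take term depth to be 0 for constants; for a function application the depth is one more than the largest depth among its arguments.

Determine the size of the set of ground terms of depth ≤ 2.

3

Let N_k = |{terms of depth ≤ k}|. Then N_0 = 1 and N_k = 1 + N_{k-1} for k ≥ 1 (one summand per function symbol, arity giving the exponent).
N_0 = 1
N_1 = 1 + 1 = 2
N_2 = 1 + 2 = 3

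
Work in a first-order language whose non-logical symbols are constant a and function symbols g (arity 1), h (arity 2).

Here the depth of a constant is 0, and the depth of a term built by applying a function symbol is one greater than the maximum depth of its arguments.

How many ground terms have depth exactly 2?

10

If N_k denotes the number of depth-≤k ground terms, the 1 constant gives N_0 = 1, and each function symbol of arity r contributes N_{k-1}^r new terms at level k: N_k = 1 + N_{k-1} + N_{k-1}^2.
N_0 = 1
N_1 = 1 + 1 + 1^2 = 3
N_2 = 1 + 3 + 3^2 = 13
Terms of depth exactly 2: N_2 − N_1 = 13 − 3 = 10.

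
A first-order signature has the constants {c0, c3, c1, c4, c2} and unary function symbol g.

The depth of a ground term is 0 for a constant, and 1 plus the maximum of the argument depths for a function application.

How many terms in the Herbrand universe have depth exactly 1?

If N_k denotes the number of depth-≤k ground terms, the 5 constants give N_0 = 5, and each function symbol of arity r contributes N_{k-1}^r new terms at level k: N_k = 5 + N_{k-1}.
N_0 = 5
N_1 = 5 + 5 = 10
Terms of depth exactly 1: N_1 − N_0 = 10 − 5 = 5.

5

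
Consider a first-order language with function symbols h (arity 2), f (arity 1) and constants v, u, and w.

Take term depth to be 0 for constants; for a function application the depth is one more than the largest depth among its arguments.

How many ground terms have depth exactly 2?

Let N_k count ground terms of depth at most k. Each non-constant term of depth ≤ k is some function symbol applied to depth-≤(k−1) arguments, giving N_k = 3 + N_{k-1}^2 + N_{k-1}.
N_0 = 3
N_1 = 3 + 3^2 + 3 = 15
N_2 = 3 + 15^2 + 15 = 243
Terms of depth exactly 2: N_2 − N_1 = 243 − 15 = 228.

228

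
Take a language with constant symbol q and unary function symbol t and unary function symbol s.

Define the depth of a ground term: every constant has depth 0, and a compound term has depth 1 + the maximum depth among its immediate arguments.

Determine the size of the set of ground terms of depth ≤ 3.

If N_k denotes the number of depth-≤k ground terms, the 1 constant gives N_0 = 1, and each function symbol of arity r contributes N_{k-1}^r new terms at level k: N_k = 1 + N_{k-1} + N_{k-1}.
N_0 = 1
N_1 = 1 + 1 + 1 = 3
N_2 = 1 + 3 + 3 = 7
N_3 = 1 + 7 + 7 = 15

15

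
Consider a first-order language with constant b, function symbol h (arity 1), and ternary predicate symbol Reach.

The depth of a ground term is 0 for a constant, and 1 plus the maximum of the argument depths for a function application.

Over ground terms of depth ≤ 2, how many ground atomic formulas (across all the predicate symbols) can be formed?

First count ground terms of depth ≤ 2.
If N_k denotes the number of depth-≤k ground terms, the 1 constant gives N_0 = 1, and each function symbol of arity r contributes N_{k-1}^r new terms at level k: N_k = 1 + N_{k-1}.
N_0 = 1
N_1 = 1 + 1 = 2
N_2 = 1 + 2 = 3
So |H| = 3.
A ground atom is a predicate applied to a tuple of terms from H, so the count is the sum over predicates of |H|^arity:
  Reach: 3^3 = 27
Total ground atoms: 27.

27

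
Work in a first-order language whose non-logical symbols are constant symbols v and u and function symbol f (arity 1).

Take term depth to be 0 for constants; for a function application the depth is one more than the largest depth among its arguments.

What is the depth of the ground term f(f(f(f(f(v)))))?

depth(f(v)) = 1 + depth(v) = 1 + 0 = 1
depth(f(f(v))) = 1 + depth(f(v)) = 1 + 1 = 2
depth(f(f(f(v)))) = 1 + depth(f(f(v))) = 1 + 2 = 3
depth(f(f(f(f(v))))) = 1 + depth(f(f(f(v)))) = 1 + 3 = 4
depth(f(f(f(f(f(v)))))) = 1 + depth(f(f(f(f(v))))) = 1 + 4 = 5

5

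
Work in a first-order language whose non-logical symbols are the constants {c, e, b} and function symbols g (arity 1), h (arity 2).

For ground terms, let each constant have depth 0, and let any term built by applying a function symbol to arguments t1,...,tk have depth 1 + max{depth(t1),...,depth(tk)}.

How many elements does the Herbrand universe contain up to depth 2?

243

Let N_k count ground terms of depth at most k. Each non-constant term of depth ≤ k is some function symbol applied to depth-≤(k−1) arguments, giving N_k = 3 + N_{k-1} + N_{k-1}^2.
N_0 = 3
N_1 = 3 + 3 + 3^2 = 15
N_2 = 3 + 15 + 15^2 = 243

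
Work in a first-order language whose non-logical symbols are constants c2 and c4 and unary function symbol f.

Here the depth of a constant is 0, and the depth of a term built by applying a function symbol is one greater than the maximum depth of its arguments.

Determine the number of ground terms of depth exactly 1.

Let N_k count ground terms of depth at most k. Each non-constant term of depth ≤ k is some function symbol applied to depth-≤(k−1) arguments, giving N_k = 2 + N_{k-1}.
N_0 = 2
N_1 = 2 + 2 = 4
Terms of depth exactly 1: N_1 − N_0 = 4 − 2 = 2.

2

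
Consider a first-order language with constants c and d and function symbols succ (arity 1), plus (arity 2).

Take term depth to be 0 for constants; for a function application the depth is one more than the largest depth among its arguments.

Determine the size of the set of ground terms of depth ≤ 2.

74

Count level by level. With function symbols succ/1, plus/2, the terms of depth ≤ k are the 2 constants together with each function applied to depth-≤(k−1) tuples, so N_k = 2 + N_{k-1} + N_{k-1}^2.
N_0 = 2
N_1 = 2 + 2 + 2^2 = 8
N_2 = 2 + 8 + 8^2 = 74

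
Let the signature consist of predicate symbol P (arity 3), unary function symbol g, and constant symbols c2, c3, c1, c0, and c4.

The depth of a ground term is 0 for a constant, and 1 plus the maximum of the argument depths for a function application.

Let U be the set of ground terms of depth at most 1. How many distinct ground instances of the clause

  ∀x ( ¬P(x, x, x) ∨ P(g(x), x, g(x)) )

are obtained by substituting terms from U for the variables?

10

Ground terms of depth ≤ 1:
  Write N_k for the number of ground terms of depth ≤ k. A term of depth ≤ k is either a constant or a function symbol applied to arguments of depth ≤ k−1, so N_k = 5 + N_{k-1}.
  N_0 = 5
  N_1 = 5 + 5 = 10
  Explicitly: c2, c3, c1, c0, c4, g(c2), g(c3), g(c1), g(c0), g(c4).
So there are 10 ground terms available for substitution.
The body mentions the single quantified variable x; since ground terms form a free algebra, no two substitutions collapse to the same formula.
Number of ground instances = 10.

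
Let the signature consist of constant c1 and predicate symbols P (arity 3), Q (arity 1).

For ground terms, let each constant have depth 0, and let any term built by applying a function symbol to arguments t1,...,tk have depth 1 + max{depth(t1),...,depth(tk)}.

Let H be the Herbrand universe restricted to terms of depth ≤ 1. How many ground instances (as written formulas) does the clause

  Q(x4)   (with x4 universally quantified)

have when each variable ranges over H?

Ground terms of depth ≤ 1:
  With no function symbols every ground term is a constant, so there is exactly 1 ground term at every depth bound.
  N_0 = 1
  N_1 = 1
  Explicitly: c1.
So there is exactly 1 ground term available for substitution.
There is 1 variable to instantiate (x4),  occurring in at least one literal, so different choices give different ground instances.
Number of ground instances = 1.

1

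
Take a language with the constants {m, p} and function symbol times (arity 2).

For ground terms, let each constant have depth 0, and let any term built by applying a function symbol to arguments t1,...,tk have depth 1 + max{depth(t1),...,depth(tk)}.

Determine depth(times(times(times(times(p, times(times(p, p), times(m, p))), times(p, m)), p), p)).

depth(times(p, p)) = 1 + max(0, 0) = 1
depth(times(m, p)) = 1 + max(0, 0) = 1
depth(times(times(p, p), times(m, p))) = 1 + max(1, 1) = 2
depth(times(p, times(times(p, p), times(m, p)))) = 1 + max(0, 2) = 3
depth(times(p, m)) = 1 + max(0, 0) = 1
depth(times(times(p, times(times(p, p), times(m, p))), times(p, m))) = 1 + max(3, 1) = 4
depth(times(times(times(p, times(times(p, p), times(m, p))), times(p, m)), p)) = 1 + max(4, 0) = 5
depth(times(times(times(times(p, times(times(p, p), times(m, p))), times(p, m)), p), p)) = 1 + max(5, 0) = 6

6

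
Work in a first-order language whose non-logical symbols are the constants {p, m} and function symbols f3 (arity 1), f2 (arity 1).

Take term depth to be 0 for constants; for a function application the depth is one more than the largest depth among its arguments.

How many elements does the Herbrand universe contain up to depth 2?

14

Let N_k = |{terms of depth ≤ k}|. Then N_0 = 2 and N_k = 2 + N_{k-1} + N_{k-1} for k ≥ 1 (one summand per function symbol, arity giving the exponent).
N_0 = 2
N_1 = 2 + 2 + 2 = 6
N_2 = 2 + 6 + 6 = 14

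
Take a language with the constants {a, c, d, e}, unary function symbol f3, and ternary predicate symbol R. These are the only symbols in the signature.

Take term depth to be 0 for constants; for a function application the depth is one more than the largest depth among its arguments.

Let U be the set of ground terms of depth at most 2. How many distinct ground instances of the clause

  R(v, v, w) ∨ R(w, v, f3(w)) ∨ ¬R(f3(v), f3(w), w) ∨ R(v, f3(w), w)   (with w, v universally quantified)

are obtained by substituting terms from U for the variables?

Ground terms of depth ≤ 2:
  Let N_k count ground terms of depth at most k. Each non-constant term of depth ≤ k is some function symbol applied to depth-≤(k−1) arguments, giving N_k = 4 + N_{k-1}.
  N_0 = 4
  N_1 = 4 + 4 = 8
  N_2 = 4 + 8 = 12
  Explicitly: a, c, d, e, f3(a), f3(c), f3(d), f3(e), f3(f3(a)), f3(f3(c)), f3(f3(d)), f3(f3(e)).
So there are 12 ground terms available for substitution.
The clause has 2 distinct variables (w, v), each appearing in the body. In the free term algebra distinct substitutions yield syntactically distinct ground instances.
Number of ground instances = 12^2 = 144.

144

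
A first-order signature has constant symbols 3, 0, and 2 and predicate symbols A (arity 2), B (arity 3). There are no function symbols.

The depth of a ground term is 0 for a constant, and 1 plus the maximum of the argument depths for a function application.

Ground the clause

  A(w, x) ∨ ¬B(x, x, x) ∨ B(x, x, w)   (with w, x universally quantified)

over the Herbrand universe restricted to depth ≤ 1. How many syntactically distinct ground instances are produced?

9

Ground terms of depth ≤ 1:
  With no function symbols every ground term is a constant, so there are exactly 3 ground terms at every depth bound.
  N_0 = 3
  N_1 = 3
So there are 3 ground terms available for substitution.
The clause has 2 distinct variables (w, x), each appearing in the body. In the free term algebra distinct substitutions yield syntactically distinct ground instances.
Number of ground instances = 3^2 = 9.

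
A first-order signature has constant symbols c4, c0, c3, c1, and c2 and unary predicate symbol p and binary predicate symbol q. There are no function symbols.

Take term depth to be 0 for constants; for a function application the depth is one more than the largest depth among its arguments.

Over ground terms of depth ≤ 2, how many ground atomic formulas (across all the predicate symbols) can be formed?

30

First count ground terms of depth ≤ 2.
With no function symbols every ground term is a constant, so there are exactly 5 ground terms at every depth bound.
N_0 = 5
N_1 = 5
N_2 = 5
Explicitly: c4, c0, c3, c1, c2.
So |H| = 5.
For each predicate symbol, the number of ground atoms is |H| raised to its arity; summing:
  p: 5;  q: 5^2 = 25
Total ground atoms: 5 + 25 = 30.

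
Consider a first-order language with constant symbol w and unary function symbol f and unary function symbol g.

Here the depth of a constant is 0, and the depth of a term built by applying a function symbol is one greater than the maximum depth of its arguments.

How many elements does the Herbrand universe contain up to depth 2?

7

Let N_k = |{terms of depth ≤ k}|. Then N_0 = 1 and N_k = 1 + N_{k-1} + N_{k-1} for k ≥ 1 (one summand per function symbol, arity giving the exponent).
N_0 = 1
N_1 = 1 + 1 + 1 = 3
N_2 = 1 + 3 + 3 = 7
Explicitly: w, f(w), f(f(w)), f(g(w)), g(w), g(f(w)), g(g(w)).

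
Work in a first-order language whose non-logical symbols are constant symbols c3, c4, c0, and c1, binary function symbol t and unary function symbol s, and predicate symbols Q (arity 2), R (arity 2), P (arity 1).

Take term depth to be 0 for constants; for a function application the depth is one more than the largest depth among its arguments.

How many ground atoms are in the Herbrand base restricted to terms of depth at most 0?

36

First count ground terms of depth ≤ 0.
Let N_k = |{terms of depth ≤ k}|. Then N_0 = 4 and N_k = 4 + N_{k-1}^2 + N_{k-1} for k ≥ 1 (one summand per function symbol, arity giving the exponent).
N_0 = 4
Explicitly: c3, c4, c0, c1.
So |H| = 4.
For each predicate symbol, the number of ground atoms is |H| raised to its arity; summing:
  Q: 4^2 = 16;  R: 4^2 = 16;  P: 4
Total ground atoms: 16 + 16 + 4 = 36.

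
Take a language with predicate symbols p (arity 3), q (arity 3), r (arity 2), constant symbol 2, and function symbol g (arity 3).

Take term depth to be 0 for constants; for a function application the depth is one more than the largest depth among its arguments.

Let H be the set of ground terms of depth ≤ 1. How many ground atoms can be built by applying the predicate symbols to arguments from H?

20

First count ground terms of depth ≤ 1.
Count level by level. With function symbols g/3, the terms of depth ≤ k are the 1 constant together with each function applied to depth-≤(k−1) tuples, so N_k = 1 + N_{k-1}^3.
N_0 = 1
N_1 = 1 + 1^3 = 2
So |H| = 2.
A ground atom is a predicate applied to a tuple of terms from H, so the count is the sum over predicates of |H|^arity:
  p: 2^3 = 8;  q: 2^3 = 8;  r: 2^2 = 4
Total ground atoms: 8 + 8 + 4 = 20.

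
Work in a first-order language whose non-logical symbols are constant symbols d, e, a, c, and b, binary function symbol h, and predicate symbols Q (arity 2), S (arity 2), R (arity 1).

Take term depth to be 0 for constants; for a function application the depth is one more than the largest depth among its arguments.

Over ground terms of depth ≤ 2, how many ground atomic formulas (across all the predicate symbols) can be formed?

1638955

First count ground terms of depth ≤ 2.
Let N_k count ground terms of depth at most k. Each non-constant term of depth ≤ k is some function symbol applied to depth-≤(k−1) arguments, giving N_k = 5 + N_{k-1}^2.
N_0 = 5
N_1 = 5 + 5^2 = 30
N_2 = 5 + 30^2 = 905
So |H| = 905.
A ground atom is a predicate applied to a tuple of terms from H, so the count is the sum over predicates of |H|^arity:
  Q: 905^2 = 819025;  S: 905^2 = 819025;  R: 905
Total ground atoms: 819025 + 819025 + 905 = 1638955.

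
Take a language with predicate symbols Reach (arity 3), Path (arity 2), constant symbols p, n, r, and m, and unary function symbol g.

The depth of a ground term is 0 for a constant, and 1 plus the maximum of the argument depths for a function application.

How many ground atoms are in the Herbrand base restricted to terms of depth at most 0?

First count ground terms of depth ≤ 0.
Let N_k count ground terms of depth at most k. Each non-constant term of depth ≤ k is some function symbol applied to depth-≤(k−1) arguments, giving N_k = 4 + N_{k-1}.
N_0 = 4
Explicitly: p, n, r, m.
So |H| = 4.
For each predicate symbol, the number of ground atoms is |H| raised to its arity; summing:
  Reach: 4^3 = 64;  Path: 4^2 = 16
Total ground atoms: 64 + 16 = 80.

80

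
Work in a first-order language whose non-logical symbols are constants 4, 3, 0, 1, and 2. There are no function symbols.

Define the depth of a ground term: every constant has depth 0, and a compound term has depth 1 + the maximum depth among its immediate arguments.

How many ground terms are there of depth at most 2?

5

With no function symbols every ground term is a constant, so there are exactly 5 ground terms at every depth bound.
N_0 = 5
N_1 = 5
N_2 = 5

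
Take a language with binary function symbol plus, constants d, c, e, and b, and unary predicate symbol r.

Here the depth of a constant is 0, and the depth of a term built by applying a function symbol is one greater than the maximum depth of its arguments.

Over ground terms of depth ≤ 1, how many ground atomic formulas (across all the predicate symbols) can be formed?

20

First count ground terms of depth ≤ 1.
Write N_k for the number of ground terms of depth ≤ k. A term of depth ≤ k is either a constant or a function symbol applied to arguments of depth ≤ k−1, so N_k = 4 + N_{k-1}^2.
N_0 = 4
N_1 = 4 + 4^2 = 20
So |H| = 20.
Each predicate of arity r yields |H|^r ground atoms (one per choice of an r-tuple from H):
  r: 20
Total ground atoms: 20.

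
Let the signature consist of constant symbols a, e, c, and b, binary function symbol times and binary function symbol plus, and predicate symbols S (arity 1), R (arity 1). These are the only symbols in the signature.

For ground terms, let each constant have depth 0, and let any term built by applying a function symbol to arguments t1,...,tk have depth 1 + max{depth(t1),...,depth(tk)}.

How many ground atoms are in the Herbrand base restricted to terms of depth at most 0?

First count ground terms of depth ≤ 0.
If N_k denotes the number of depth-≤k ground terms, the 4 constants give N_0 = 4, and each function symbol of arity r contributes N_{k-1}^r new terms at level k: N_k = 4 + N_{k-1}^2 + N_{k-1}^2.
N_0 = 4
So |H| = 4.
For each predicate symbol, the number of ground atoms is |H| raised to its arity; summing:
  S: 4;  R: 4
Total ground atoms: 4 + 4 = 8.

8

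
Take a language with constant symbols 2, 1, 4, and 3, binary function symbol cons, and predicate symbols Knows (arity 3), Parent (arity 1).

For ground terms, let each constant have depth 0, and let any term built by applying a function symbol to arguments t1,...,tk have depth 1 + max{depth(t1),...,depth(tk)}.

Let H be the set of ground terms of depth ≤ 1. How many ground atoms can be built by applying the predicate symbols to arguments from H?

8020

First count ground terms of depth ≤ 1.
Let N_k count ground terms of depth at most k. Each non-constant term of depth ≤ k is some function symbol applied to depth-≤(k−1) arguments, giving N_k = 4 + N_{k-1}^2.
N_0 = 4
N_1 = 4 + 4^2 = 20
So |H| = 20.
Each predicate of arity r yields |H|^r ground atoms (one per choice of an r-tuple from H):
  Knows: 20^3 = 8000;  Parent: 20
Total ground atoms: 8000 + 20 = 8020.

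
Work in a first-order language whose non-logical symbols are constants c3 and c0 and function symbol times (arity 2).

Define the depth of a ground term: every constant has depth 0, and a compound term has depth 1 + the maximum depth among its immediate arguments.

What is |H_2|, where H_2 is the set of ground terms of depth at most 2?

Let N_k count ground terms of depth at most k. Each non-constant term of depth ≤ k is some function symbol applied to depth-≤(k−1) arguments, giving N_k = 2 + N_{k-1}^2.
N_0 = 2
N_1 = 2 + 2^2 = 6
N_2 = 2 + 6^2 = 38

38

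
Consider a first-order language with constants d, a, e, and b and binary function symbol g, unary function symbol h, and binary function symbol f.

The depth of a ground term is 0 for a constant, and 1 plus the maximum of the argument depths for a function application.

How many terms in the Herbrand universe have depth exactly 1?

Let N_k count ground terms of depth at most k. Each non-constant term of depth ≤ k is some function symbol applied to depth-≤(k−1) arguments, giving N_k = 4 + N_{k-1}^2 + N_{k-1} + N_{k-1}^2.
N_0 = 4
N_1 = 4 + 4^2 + 4 + 4^2 = 40
Terms of depth exactly 1: N_1 − N_0 = 40 − 4 = 36.

36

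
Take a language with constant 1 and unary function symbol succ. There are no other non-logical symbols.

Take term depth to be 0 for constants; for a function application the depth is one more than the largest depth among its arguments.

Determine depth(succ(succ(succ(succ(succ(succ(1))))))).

6

depth(succ(1)) = 1 + depth(1) = 1 + 0 = 1
depth(succ(succ(1))) = 1 + depth(succ(1)) = 1 + 1 = 2
depth(succ(succ(succ(1)))) = 1 + depth(succ(succ(1))) = 1 + 2 = 3
depth(succ(succ(succ(succ(1))))) = 1 + depth(succ(succ(succ(1)))) = 1 + 3 = 4
depth(succ(succ(succ(succ(succ(1)))))) = 1 + depth(succ(succ(succ(succ(1))))) = 1 + 4 = 5
depth(succ(succ(succ(succ(succ(succ(1))))))) = 1 + depth(succ(succ(succ(succ(succ(1)))))) = 1 + 5 = 6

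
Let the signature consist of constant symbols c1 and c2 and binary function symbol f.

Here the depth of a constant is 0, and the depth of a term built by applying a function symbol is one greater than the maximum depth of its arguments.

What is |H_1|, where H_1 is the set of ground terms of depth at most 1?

6

Let N_k = |{terms of depth ≤ k}|. Then N_0 = 2 and N_k = 2 + N_{k-1}^2 for k ≥ 1 (one summand per function symbol, arity giving the exponent).
N_0 = 2
N_1 = 2 + 2^2 = 6
Explicitly: c1, c2, f(c1, c1), f(c1, c2), f(c2, c1), f(c2, c2).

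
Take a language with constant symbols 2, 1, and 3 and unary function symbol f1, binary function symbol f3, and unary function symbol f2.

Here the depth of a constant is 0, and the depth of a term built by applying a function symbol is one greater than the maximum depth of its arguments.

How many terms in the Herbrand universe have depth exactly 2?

345

Write N_k for the number of ground terms of depth ≤ k. A term of depth ≤ k is either a constant or a function symbol applied to arguments of depth ≤ k−1, so N_k = 3 + N_{k-1} + N_{k-1}^2 + N_{k-1}.
N_0 = 3
N_1 = 3 + 3 + 3^2 + 3 = 18
N_2 = 3 + 18 + 18^2 + 18 = 363
Terms of depth exactly 2: N_2 − N_1 = 363 − 18 = 345.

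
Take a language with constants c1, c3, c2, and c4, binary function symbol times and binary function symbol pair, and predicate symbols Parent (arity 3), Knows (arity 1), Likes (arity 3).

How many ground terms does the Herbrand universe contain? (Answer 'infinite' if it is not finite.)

infinite

The signature has at least one function symbol (times, arity 2) and at least one constant (c1).
Iterating times gives infinitely many distinct ground terms: c1, times(c1, c1), times(times(c1, c1), times(c1, c1)), ...
So the Herbrand universe is infinite.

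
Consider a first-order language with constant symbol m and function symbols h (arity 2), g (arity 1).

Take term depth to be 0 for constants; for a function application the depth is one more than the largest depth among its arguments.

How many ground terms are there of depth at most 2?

Let N_k = |{terms of depth ≤ k}|. Then N_0 = 1 and N_k = 1 + N_{k-1}^2 + N_{k-1} for k ≥ 1 (one summand per function symbol, arity giving the exponent).
N_0 = 1
N_1 = 1 + 1^2 + 1 = 3
N_2 = 1 + 3^2 + 3 = 13

13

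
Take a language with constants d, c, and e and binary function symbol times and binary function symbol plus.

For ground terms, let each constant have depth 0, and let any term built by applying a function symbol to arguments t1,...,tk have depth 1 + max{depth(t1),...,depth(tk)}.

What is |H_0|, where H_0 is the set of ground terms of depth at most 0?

3

Let N_k = |{terms of depth ≤ k}|. Then N_0 = 3 and N_k = 3 + N_{k-1}^2 + N_{k-1}^2 for k ≥ 1 (one summand per function symbol, arity giving the exponent).
N_0 = 3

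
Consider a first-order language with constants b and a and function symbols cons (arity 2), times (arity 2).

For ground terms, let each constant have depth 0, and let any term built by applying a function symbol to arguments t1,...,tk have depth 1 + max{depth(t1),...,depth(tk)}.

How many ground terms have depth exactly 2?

Let N_k = |{terms of depth ≤ k}|. Then N_0 = 2 and N_k = 2 + N_{k-1}^2 + N_{k-1}^2 for k ≥ 1 (one summand per function symbol, arity giving the exponent).
N_0 = 2
N_1 = 2 + 2^2 + 2^2 = 10
N_2 = 2 + 10^2 + 10^2 = 202
Terms of depth exactly 2: N_2 − N_1 = 202 − 10 = 192.

192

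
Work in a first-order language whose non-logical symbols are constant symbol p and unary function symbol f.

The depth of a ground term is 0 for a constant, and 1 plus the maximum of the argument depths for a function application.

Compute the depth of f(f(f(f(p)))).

depth(f(p)) = 1 + depth(p) = 1 + 0 = 1
depth(f(f(p))) = 1 + depth(f(p)) = 1 + 1 = 2
depth(f(f(f(p)))) = 1 + depth(f(f(p))) = 1 + 2 = 3
depth(f(f(f(f(p))))) = 1 + depth(f(f(f(p)))) = 1 + 3 = 4

4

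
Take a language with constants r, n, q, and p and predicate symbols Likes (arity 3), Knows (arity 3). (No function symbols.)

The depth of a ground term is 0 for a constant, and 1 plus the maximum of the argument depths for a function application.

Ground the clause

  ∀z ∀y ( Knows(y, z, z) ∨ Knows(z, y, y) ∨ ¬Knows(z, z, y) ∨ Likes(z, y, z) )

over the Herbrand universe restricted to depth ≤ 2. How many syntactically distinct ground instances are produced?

16

Ground terms of depth ≤ 2:
  With no function symbols every ground term is a constant, so there are exactly 4 ground terms at every depth bound.
  N_0 = 4
  N_1 = 4
  N_2 = 4
  Explicitly: r, n, q, p.
So there are 4 ground terms available for substitution.
The clause has 2 distinct variables (z, y), each appearing in the body. In the free term algebra distinct substitutions yield syntactically distinct ground instances.
Number of ground instances = 4^2 = 16.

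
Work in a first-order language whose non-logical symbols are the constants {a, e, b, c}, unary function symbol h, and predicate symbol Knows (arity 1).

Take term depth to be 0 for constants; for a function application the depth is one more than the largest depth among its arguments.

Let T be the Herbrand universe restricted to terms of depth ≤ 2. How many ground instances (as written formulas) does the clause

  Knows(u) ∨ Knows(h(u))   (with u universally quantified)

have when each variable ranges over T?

Ground terms of depth ≤ 2:
  Let N_k = |{terms of depth ≤ k}|. Then N_0 = 4 and N_k = 4 + N_{k-1} for k ≥ 1 (one summand per function symbol, arity giving the exponent).
  N_0 = 4
  N_1 = 4 + 4 = 8
  N_2 = 4 + 8 = 12
  Explicitly: a, e, b, c, h(a), h(e), h(b), h(c), h(h(a)), h(h(e)), h(h(b)), h(h(c)).
So there are 12 ground terms available for substitution.
There is 1 variable to instantiate (u),  occurring in at least one literal, so different choices give different ground instances.
Number of ground instances = 12.

12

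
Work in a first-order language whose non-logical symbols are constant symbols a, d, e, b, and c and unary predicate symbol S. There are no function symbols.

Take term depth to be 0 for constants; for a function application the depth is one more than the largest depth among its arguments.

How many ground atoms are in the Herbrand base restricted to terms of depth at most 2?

First count ground terms of depth ≤ 2.
With no function symbols every ground term is a constant, so there are exactly 5 ground terms at every depth bound.
N_0 = 5
N_1 = 5
N_2 = 5
So |H| = 5.
For each predicate symbol, the number of ground atoms is |H| raised to its arity; summing:
  S: 5
Total ground atoms: 5.

5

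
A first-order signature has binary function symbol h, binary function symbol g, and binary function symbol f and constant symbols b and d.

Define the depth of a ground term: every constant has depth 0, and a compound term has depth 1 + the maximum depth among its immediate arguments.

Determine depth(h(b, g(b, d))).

depth(g(b, d)) = 1 + max(0, 0) = 1
depth(h(b, g(b, d))) = 1 + max(0, 1) = 2

2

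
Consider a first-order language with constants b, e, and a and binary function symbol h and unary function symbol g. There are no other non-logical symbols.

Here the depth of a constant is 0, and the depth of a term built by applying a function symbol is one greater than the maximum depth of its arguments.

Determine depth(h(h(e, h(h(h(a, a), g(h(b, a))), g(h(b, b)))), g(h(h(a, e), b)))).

6

depth(h(a, a)) = 1 + max(0, 0) = 1
depth(h(b, a)) = 1 + max(0, 0) = 1
depth(g(h(b, a))) = 1 + depth(h(b, a)) = 1 + 1 = 2
depth(h(h(a, a), g(h(b, a)))) = 1 + max(1, 2) = 3
depth(h(b, b)) = 1 + max(0, 0) = 1
depth(g(h(b, b))) = 1 + depth(h(b, b)) = 1 + 1 = 2
depth(h(h(h(a, a), g(h(b, a))), g(h(b, b)))) = 1 + max(3, 2) = 4
depth(h(e, h(h(h(a, a), g(h(b, a))), g(h(b, b))))) = 1 + max(0, 4) = 5
depth(h(a, e)) = 1 + max(0, 0) = 1
depth(h(h(a, e), b)) = 1 + max(1, 0) = 2
depth(g(h(h(a, e), b))) = 1 + depth(h(h(a, e), b)) = 1 + 2 = 3
depth(h(h(e, h(h(h(a, a), g(h(b, a))), g(h(b, b)))), g(h(h(a, e), b)))) = 1 + max(5, 3) = 6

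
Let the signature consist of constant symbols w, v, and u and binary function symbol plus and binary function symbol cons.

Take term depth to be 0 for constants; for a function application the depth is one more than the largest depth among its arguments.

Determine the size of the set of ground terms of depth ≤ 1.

21

Let N_k count ground terms of depth at most k. Each non-constant term of depth ≤ k is some function symbol applied to depth-≤(k−1) arguments, giving N_k = 3 + N_{k-1}^2 + N_{k-1}^2.
N_0 = 3
N_1 = 3 + 3^2 + 3^2 = 21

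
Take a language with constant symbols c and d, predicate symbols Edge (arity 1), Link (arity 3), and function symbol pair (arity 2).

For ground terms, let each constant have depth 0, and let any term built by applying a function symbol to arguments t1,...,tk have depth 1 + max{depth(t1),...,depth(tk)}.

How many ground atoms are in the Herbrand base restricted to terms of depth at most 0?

10

First count ground terms of depth ≤ 0.
Let N_k = |{terms of depth ≤ k}|. Then N_0 = 2 and N_k = 2 + N_{k-1}^2 for k ≥ 1 (one summand per function symbol, arity giving the exponent).
N_0 = 2
Explicitly: c, d.
So |H| = 2.
For each predicate symbol, the number of ground atoms is |H| raised to its arity; summing:
  Edge: 2;  Link: 2^3 = 8
Total ground atoms: 2 + 8 = 10.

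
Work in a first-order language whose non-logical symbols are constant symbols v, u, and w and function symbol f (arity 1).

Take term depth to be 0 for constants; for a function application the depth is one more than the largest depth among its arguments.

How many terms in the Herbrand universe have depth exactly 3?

Let N_k = |{terms of depth ≤ k}|. Then N_0 = 3 and N_k = 3 + N_{k-1} for k ≥ 1 (one summand per function symbol, arity giving the exponent).
N_0 = 3
N_1 = 3 + 3 = 6
N_2 = 3 + 6 = 9
N_3 = 3 + 9 = 12
Terms of depth exactly 3: N_3 − N_2 = 12 − 9 = 3.

3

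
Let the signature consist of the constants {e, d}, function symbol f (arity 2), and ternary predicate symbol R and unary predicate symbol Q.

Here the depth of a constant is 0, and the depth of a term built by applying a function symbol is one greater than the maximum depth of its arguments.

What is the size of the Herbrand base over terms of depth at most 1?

222

First count ground terms of depth ≤ 1.
If N_k denotes the number of depth-≤k ground terms, the 2 constants give N_0 = 2, and each function symbol of arity r contributes N_{k-1}^r new terms at level k: N_k = 2 + N_{k-1}^2.
N_0 = 2
N_1 = 2 + 2^2 = 6
Explicitly: e, d, f(e, e), f(e, d), f(d, e), f(d, d).
So |H| = 6.
Ground atoms are formed by filling each argument slot of a predicate with a term from H, so an r-ary predicate gives |H|^r atoms:
  R: 6^3 = 216;  Q: 6
Total ground atoms: 216 + 6 = 222.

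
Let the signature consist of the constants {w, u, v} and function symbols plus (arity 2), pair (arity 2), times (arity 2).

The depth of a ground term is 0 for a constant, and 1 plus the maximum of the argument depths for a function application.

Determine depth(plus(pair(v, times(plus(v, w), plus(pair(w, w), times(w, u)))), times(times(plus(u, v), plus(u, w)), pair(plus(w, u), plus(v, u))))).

depth(plus(v, w)) = 1 + max(0, 0) = 1
depth(pair(w, w)) = 1 + max(0, 0) = 1
depth(times(w, u)) = 1 + max(0, 0) = 1
depth(plus(pair(w, w), times(w, u))) = 1 + max(1, 1) = 2
depth(times(plus(v, w), plus(pair(w, w), times(w, u)))) = 1 + max(1, 2) = 3
depth(pair(v, times(plus(v, w), plus(pair(w, w), times(w, u))))) = 1 + max(0, 3) = 4
depth(plus(u, v)) = 1 + max(0, 0) = 1
depth(plus(u, w)) = 1 + max(0, 0) = 1
depth(times(plus(u, v), plus(u, w))) = 1 + max(1, 1) = 2
depth(plus(w, u)) = 1 + max(0, 0) = 1
depth(plus(v, u)) = 1 + max(0, 0) = 1
depth(pair(plus(w, u), plus(v, u))) = 1 + max(1, 1) = 2
depth(times(times(plus(u, v), plus(u, w)), pair(plus(w, u), plus(v, u)))) = 1 + max(2, 2) = 3
depth(plus(pair(v, times(plus(v, w), plus(pair(w, w), times(w, u)))), times(times(plus(u, v), plus(u, w)), pair(plus(w, u), plus(v, u))))) = 1 + max(4, 3) = 5

5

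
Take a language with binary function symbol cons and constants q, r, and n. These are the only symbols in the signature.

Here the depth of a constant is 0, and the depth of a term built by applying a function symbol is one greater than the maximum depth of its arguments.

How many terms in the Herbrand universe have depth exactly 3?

If N_k denotes the number of depth-≤k ground terms, the 3 constants give N_0 = 3, and each function symbol of arity r contributes N_{k-1}^r new terms at level k: N_k = 3 + N_{k-1}^2.
N_0 = 3
N_1 = 3 + 3^2 = 12
N_2 = 3 + 12^2 = 147
N_3 = 3 + 147^2 = 21612
Terms of depth exactly 3: N_3 − N_2 = 21612 − 147 = 21465.

21465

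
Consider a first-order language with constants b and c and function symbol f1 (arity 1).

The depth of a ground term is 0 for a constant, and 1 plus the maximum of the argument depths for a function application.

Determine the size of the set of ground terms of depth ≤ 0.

Write N_k for the number of ground terms of depth ≤ k. A term of depth ≤ k is either a constant or a function symbol applied to arguments of depth ≤ k−1, so N_k = 2 + N_{k-1}.
N_0 = 2
Explicitly: b, c.

2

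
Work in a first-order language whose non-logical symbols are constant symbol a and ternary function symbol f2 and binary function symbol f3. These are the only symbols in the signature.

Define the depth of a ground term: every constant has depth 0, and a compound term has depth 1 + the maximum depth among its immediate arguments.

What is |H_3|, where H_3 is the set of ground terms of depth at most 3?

52023

Write N_k for the number of ground terms of depth ≤ k. A term of depth ≤ k is either a constant or a function symbol applied to arguments of depth ≤ k−1, so N_k = 1 + N_{k-1}^3 + N_{k-1}^2.
N_0 = 1
N_1 = 1 + 1^3 + 1^2 = 3
N_2 = 1 + 3^3 + 3^2 = 37
N_3 = 1 + 37^3 + 37^2 = 52023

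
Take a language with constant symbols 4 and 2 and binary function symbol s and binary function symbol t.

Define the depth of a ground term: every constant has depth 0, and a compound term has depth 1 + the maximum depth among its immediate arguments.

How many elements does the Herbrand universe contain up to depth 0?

Write N_k for the number of ground terms of depth ≤ k. A term of depth ≤ k is either a constant or a function symbol applied to arguments of depth ≤ k−1, so N_k = 2 + N_{k-1}^2 + N_{k-1}^2.
N_0 = 2
Explicitly: 4, 2.

2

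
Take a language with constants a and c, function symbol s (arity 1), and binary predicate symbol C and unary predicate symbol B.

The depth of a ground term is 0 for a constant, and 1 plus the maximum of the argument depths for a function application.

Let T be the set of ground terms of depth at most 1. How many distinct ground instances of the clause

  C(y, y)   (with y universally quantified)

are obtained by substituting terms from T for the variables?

4

Ground terms of depth ≤ 1:
  Write N_k for the number of ground terms of depth ≤ k. A term of depth ≤ k is either a constant or a function symbol applied to arguments of depth ≤ k−1, so N_k = 2 + N_{k-1}.
  N_0 = 2
  N_1 = 2 + 2 = 4
  Explicitly: a, c, s(a), s(c).
So there are 4 ground terms available for substitution.
There is 1 variable to instantiate (y),  occurring in at least one literal, so different choices give different ground instances.
Number of ground instances = 4.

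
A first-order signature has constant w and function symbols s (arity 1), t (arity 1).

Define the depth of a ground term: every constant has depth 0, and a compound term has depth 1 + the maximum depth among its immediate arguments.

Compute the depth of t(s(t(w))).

3

depth(t(w)) = 1 + depth(w) = 1 + 0 = 1
depth(s(t(w))) = 1 + depth(t(w)) = 1 + 1 = 2
depth(t(s(t(w)))) = 1 + depth(s(t(w))) = 1 + 2 = 3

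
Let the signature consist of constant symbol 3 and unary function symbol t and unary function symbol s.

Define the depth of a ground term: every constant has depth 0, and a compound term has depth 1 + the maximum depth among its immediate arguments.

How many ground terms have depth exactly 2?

Let N_k = |{terms of depth ≤ k}|. Then N_0 = 1 and N_k = 1 + N_{k-1} + N_{k-1} for k ≥ 1 (one summand per function symbol, arity giving the exponent).
N_0 = 1
N_1 = 1 + 1 + 1 = 3
N_2 = 1 + 3 + 3 = 7
Terms of depth exactly 2: N_2 − N_1 = 7 − 3 = 4.

4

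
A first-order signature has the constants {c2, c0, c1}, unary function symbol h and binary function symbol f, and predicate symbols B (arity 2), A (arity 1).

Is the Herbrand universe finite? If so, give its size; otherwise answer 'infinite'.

infinite

The signature has at least one function symbol (h, arity 1) and at least one constant (c2).
Iterating h gives infinitely many distinct ground terms: c2, h(c2), h(h(c2)), ...
So the Herbrand universe is infinite.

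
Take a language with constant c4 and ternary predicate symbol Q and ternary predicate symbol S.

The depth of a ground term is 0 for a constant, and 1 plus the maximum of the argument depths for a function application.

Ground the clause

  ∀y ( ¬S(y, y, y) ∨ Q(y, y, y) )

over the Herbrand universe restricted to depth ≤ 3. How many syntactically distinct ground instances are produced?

Ground terms of depth ≤ 3:
  With no function symbols every ground term is a constant, so there is exactly 1 ground term at every depth bound.
  N_0 = 1
  N_1 = 1
  N_2 = 1
  N_3 = 1
  Explicitly: c4.
So there is exactly 1 ground term available for substitution.
The variable y ranges independently over the available ground terms, and distinct assignments produce distinct instances.
Number of ground instances = 1.

1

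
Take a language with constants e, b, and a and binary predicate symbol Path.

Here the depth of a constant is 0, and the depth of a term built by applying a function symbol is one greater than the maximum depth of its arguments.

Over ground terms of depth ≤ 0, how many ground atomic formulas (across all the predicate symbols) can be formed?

9

First count ground terms of depth ≤ 0.
With no function symbols every ground term is a constant, so there are exactly 3 ground terms at every depth bound.
N_0 = 3
So |H| = 3.
Ground atoms are formed by filling each argument slot of a predicate with a term from H, so an r-ary predicate gives |H|^r atoms:
  Path: 3^2 = 9
Total ground atoms: 9.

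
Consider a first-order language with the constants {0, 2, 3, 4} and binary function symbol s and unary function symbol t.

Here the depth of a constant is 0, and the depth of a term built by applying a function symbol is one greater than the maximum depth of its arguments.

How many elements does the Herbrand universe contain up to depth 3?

Let N_k count ground terms of depth at most k. Each non-constant term of depth ≤ k is some function symbol applied to depth-≤(k−1) arguments, giving N_k = 4 + N_{k-1}^2 + N_{k-1}.
N_0 = 4
N_1 = 4 + 4^2 + 4 = 24
N_2 = 4 + 24^2 + 24 = 604
N_3 = 4 + 604^2 + 604 = 365424

365424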